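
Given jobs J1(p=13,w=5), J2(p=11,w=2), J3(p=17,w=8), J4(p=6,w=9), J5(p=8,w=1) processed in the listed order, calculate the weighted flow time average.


Completion times:
  J1: C=13, w×C=5×13=65
  J2: C=24, w×C=2×24=48
  J3: C=41, w×C=8×41=328
  J4: C=47, w×C=9×47=423
  J5: C=55, w×C=1×55=55
Sum w×C = 919
Sum w = 25
Weighted avg = 919/25
= 36.76


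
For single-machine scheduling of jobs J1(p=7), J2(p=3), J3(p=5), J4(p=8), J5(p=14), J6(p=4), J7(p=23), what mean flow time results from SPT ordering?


SPT order: J2 → J6 → J3 → J1 → J4 → J5 → J7
Completion times:
  J2: C=3
  J6: C=7
  J3: C=12
  J1: C=19
  J4: C=27
  J5: C=41
  J7: C=64
Sum = 173, n = 7
Mean flow = 173/7
= 24.71


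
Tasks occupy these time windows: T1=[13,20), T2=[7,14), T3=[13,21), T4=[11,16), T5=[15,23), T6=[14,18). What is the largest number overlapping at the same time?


Check each time point for overlaps:
  t=15: 5 tasks active (T1, T3, T4, T5, T6)
Max concurrent = 5


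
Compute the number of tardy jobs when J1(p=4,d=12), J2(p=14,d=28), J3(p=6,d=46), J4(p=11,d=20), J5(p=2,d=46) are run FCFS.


Completion vs due date:
  J1: C=4, d=12 → on time
  J2: C=18, d=28 → on time
  J3: C=24, d=46 → on time
  J4: C=35, d=20 → TARDY
  J5: C=37, d=46 → on time
Tardy jobs: J4
Count = 1


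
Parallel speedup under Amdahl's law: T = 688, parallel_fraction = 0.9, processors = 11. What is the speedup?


Amdahl's law: T_p = T × ((1-p) + p/N)
= 688 × ((1-0.9) + 0.9/11)
= 688 × (0.10 + 0.0818)
= 688 × 0.1818
= 125.09
Speedup = 688/125.09
= 5.50×


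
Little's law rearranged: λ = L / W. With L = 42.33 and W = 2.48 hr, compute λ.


Little's law: L = λW → λ = L / W
= 42.33 / 2.48
= 17.07 per hour


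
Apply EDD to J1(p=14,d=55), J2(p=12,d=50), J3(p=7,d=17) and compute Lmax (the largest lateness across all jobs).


EDD order: J3 → J2 → J1
Completion and lateness:
  J3: C=7, d=17, L=7-17=-10
  J2: C=19, d=50, L=19-50=-31
  J1: C=33, d=55, L=33-55=-22
Lmax = max(-10, -31, -22)
= -10


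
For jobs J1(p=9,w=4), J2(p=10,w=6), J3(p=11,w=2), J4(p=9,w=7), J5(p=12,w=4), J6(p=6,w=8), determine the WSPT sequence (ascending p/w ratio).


WSPT (Smith's rule): sort by p/w ascending
  J6: p/w = 6/8 = 0.750
  J4: p/w = 9/7 = 1.286
  J2: p/w = 10/6 = 1.667
  J1: p/w = 9/4 = 2.250
  J5: p/w = 12/4 = 3.000
  J3: p/w = 11/2 = 5.500
Order: J6 → J4 → J2 → J1 → J5 → J3


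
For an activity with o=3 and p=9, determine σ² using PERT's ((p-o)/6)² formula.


σ² = ((p - o) / 6)² = (p - o)² / 36
= (9 - 3)² / 36
= 6² / 36
= 36 / 36
= 1.0000


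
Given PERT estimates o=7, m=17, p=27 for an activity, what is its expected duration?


te = (o + 4m + p) / 6
= (7 + 4×17 + 27) / 6
= (7 + 68 + 27) / 6
= 102 / 6
= 17.00


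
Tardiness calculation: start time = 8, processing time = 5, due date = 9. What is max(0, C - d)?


Completion = start + processing = 8 + 5 = 13
Tardiness = max(0, C - d) = max(0, 13 - 9)
= max(0, 4)
= 4


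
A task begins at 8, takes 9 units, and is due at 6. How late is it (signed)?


Completion = 8 + 9 = 17
Lateness = C - d = 17 - 6
= 11


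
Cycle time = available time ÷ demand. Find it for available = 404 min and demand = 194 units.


Cycle time = available time / demand
= 404 / 194
= 2.08 min/unit


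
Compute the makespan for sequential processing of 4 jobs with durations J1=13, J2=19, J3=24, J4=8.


Sequential makespan: sum all processing times
= 13 + 19 + 24 + 8
= 64 time units


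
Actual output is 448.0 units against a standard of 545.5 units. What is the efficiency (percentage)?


Efficiency = (actual / standard) × 100
= (448.0 / 545.5) × 100
= 82.1%


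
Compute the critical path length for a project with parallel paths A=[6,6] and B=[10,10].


Path A: 6 + 6 = 12
Path B: 10 + 10 = 20
Critical path = longest = max(12, 20)
= 20 (Path B)


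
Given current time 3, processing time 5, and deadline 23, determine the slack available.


Slack = due - current_time - processing
= 23 - 3 - 5
= 15


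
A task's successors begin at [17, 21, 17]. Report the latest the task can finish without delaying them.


LF = min of all successor start times
Successors start at: [17, 21, 17]
LF = min(17, 21, 17)
= 17


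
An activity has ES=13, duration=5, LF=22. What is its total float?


EF = ES + duration = 13 + 5 = 18
LS = LF - duration = 22 - 5 = 17
Total Float = LF - EF = 22 - 18
(or LS - ES = 17 - 13)
= 4


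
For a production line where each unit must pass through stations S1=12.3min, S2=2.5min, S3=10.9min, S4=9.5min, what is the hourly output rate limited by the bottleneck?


Bottleneck = longest station time
Station times: [12.3, 2.5, 10.9, 9.5]
Max = 12.3 min
Rate = 60 / 12.3
= 4.88 units/hour (bottleneck: 12.3min)


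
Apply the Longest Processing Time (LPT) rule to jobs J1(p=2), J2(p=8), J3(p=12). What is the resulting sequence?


LPT: sort by longest processing time first
  J3: p=12
  J2: p=8
  J1: p=2
Order: J3 → J2 → J1


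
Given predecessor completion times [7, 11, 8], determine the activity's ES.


ES = max of all predecessor completion times
Predecessors: [7, 11, 8]
ES = max(7, 11, 8)
= 11


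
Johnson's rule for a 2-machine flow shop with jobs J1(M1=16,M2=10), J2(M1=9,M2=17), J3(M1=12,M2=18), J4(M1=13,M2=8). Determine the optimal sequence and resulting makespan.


Johnson's rule:
Group 1 (M1≤M2, sort by M1): ['J2', 'J3']
Group 2 (M1>M2, sort desc M2): ['J1', 'J4']
Sequence: J2 → J3 → J1 → J4
Makespan calculation:
  J2: M1 done=9, M2 done=26
  J3: M1 done=21, M2 done=44
  J1: M1 done=37, M2 done=54
  J4: M1 done=50, M2 done=62
= Sequence: J2 → J3 → J1 → J4, Makespan: 62


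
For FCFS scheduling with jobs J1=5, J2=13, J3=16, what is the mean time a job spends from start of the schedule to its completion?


Completion times:
  J1: completes at 5
  J2: completes at 18
  J3: completes at 34
Sum = 57
Average = 57/3
= 19.00


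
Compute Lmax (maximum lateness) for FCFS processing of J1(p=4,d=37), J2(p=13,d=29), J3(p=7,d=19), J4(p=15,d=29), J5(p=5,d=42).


Lateness per job (L = C - d):
  J1: C=4, d=37, L=-33
  J2: C=17, d=29, L=-12
  J3: C=24, d=19, L=5
  J4: C=39, d=29, L=10
  J5: C=44, d=42, L=2
Lmax = max(-33, -12, 5, 10, 2)
= 10


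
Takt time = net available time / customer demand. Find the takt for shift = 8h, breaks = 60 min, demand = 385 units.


Available = 8×60 - 60 = 420 min
Takt time = 420 / 385
= 1.09 min/unit


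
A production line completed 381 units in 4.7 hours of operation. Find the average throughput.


Throughput = units / time
= 381 / 4.7
= 81.1 units/hour


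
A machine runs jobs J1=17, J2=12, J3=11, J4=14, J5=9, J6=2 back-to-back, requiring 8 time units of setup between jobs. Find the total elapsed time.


Makespan = Σ processing + (n-1) × setup
= (17 + 12 + 11 + 14 + 9 + 2) + (6-1)×8
= 65 + 40
= 105 time units


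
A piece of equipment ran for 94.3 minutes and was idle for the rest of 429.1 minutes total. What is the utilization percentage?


Utilization = busy / total × 100
= 94.3 / 429.1 × 100
= 22.0%


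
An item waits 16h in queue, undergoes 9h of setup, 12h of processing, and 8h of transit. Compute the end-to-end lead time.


Lead time = queue + setup + processing + transit
= 16 + 9 + 12 + 8
= 45 hours


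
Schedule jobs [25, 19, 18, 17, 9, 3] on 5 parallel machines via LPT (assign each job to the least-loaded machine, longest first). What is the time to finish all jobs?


Jobs (LPT sorted): [25, 19, 18, 17, 9, 3]
Machines: 5
  J=25 → Machine 1 (load: 0+25=25)
  J=19 → Machine 2 (load: 0+19=19)
  J=18 → Machine 3 (load: 0+18=18)
  J=17 → Machine 4 (load: 0+17=17)
  J=9 → Machine 5 (load: 0+9=9)
  J=3 → Machine 5 (load: 9+3=12)
Machine loads: [25, 19, 18, 17, 12]
Makespan = max = 25 time units


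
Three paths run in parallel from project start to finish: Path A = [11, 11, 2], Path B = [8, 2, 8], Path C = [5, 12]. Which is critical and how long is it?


Path A: 11 + 11 + 2 = 24
Path B: 8 + 2 + 8 = 18
Path C: 5 + 12 = 17
Critical path = longest = max(24, 18, 17)
= 24 (Path A)


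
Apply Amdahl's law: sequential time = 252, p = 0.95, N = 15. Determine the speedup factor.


Amdahl's law: T_p = T × ((1-p) + p/N)
= 252 × ((1-0.95) + 0.95/15)
= 252 × (0.05 + 0.0633)
= 252 × 0.1133
= 28.56
Speedup = 252/28.56
= 8.82×


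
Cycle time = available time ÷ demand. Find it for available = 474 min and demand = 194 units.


Cycle time = available time / demand
= 474 / 194
= 2.44 min/unit


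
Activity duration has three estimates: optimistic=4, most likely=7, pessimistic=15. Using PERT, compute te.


te = (o + 4m + p) / 6
= (4 + 4×7 + 15) / 6
= (4 + 28 + 15) / 6
= 47 / 6
= 7.83


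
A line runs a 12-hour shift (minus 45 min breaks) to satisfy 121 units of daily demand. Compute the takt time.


Available = 12×60 - 45 = 675 min
Takt time = 675 / 121
= 5.58 min/unit


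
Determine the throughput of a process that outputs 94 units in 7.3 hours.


Throughput = units / time
= 94 / 7.3
= 12.9 units/hour


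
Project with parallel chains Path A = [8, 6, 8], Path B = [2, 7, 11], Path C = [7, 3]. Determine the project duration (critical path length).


Path A: 8 + 6 + 8 = 22
Path B: 2 + 7 + 11 = 20
Path C: 7 + 3 = 10
Critical path = longest = max(22, 20, 10)
= 22 (Path A)


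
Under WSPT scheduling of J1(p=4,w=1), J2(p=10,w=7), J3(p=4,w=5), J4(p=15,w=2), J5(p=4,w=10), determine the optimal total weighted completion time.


WSPT order (by p/w): J5 → J3 → J2 → J1 → J4
  J5: C=4, w·C=10×4=40
  J3: C=8, w·C=5×8=40
  J2: C=18, w·C=7×18=126
  J1: C=22, w·C=1×22=22
  J4: C=37, w·C=2×37=74
Σ w·C = 302
= 302


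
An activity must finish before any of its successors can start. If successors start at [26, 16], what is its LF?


LF = min of all successor start times
Successors start at: [26, 16]
LF = min(26, 16)
= 16


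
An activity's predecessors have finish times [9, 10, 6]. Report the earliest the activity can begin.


ES = max of all predecessor completion times
Predecessors: [9, 10, 6]
ES = max(9, 10, 6)
= 10


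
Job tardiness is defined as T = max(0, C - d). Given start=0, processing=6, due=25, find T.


Completion = start + processing = 0 + 6 = 6
Tardiness = max(0, C - d) = max(0, 6 - 25)
= max(0, -19)
= 0


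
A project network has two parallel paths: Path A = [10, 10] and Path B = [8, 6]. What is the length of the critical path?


Path A: 10 + 10 = 20
Path B: 8 + 6 = 14
Critical path = longest = max(20, 14)
= 20 (Path A)


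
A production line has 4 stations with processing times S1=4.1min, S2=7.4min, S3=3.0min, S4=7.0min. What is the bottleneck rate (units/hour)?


Bottleneck = longest station time
Station times: [4.1, 7.4, 3.0, 7.0]
Max = 7.4 min
Rate = 60 / 7.4
= 8.11 units/hour (bottleneck: 7.4min)


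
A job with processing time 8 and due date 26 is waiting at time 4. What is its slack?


Slack = due - current_time - processing
= 26 - 4 - 8
= 14


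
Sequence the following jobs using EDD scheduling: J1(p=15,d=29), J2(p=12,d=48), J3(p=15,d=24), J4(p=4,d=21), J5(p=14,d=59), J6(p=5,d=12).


EDD: sort by earliest due date
  J6: d=12, p=5
  J4: d=21, p=4
  J3: d=24, p=15
  J1: d=29, p=15
  J2: d=48, p=12
  J5: d=59, p=14
Order: J6 → J4 → J3 → J1 → J2 → J5


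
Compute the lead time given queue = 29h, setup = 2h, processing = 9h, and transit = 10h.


Lead time = queue + setup + processing + transit
= 29 + 2 + 9 + 10
= 50 hours


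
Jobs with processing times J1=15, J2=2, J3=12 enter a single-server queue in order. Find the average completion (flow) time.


Completion times:
  J1: completes at 15
  J2: completes at 17
  J3: completes at 29
Sum = 61
Average = 61/3
= 20.33


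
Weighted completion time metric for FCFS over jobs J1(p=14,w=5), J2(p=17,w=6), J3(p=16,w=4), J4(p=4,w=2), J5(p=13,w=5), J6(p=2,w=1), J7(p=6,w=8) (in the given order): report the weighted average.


Completion times:
  J1: C=14, w×C=5×14=70
  J2: C=31, w×C=6×31=186
  J3: C=47, w×C=4×47=188
  J4: C=51, w×C=2×51=102
  J5: C=64, w×C=5×64=320
  J6: C=66, w×C=1×66=66
  J7: C=72, w×C=8×72=576
Sum w×C = 1508
Sum w = 31
Weighted avg = 1508/31
= 48.65


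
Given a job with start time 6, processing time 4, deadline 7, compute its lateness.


Completion = 6 + 4 = 10
Lateness = C - d = 10 - 7
= 3


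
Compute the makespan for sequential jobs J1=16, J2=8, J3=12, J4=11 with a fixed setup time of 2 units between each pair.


Makespan = Σ processing + (n-1) × setup
= (16 + 8 + 12 + 11) + (4-1)×2
= 47 + 6
= 53 time units


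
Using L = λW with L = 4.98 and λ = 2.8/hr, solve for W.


Little's law: L = λW → W = L / λ
= 4.98 / 2.8
= 1.78 hours


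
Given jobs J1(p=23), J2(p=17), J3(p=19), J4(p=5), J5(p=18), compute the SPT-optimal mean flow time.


SPT order: J4 → J2 → J5 → J3 → J1
Completion times:
  J4: C=5
  J2: C=22
  J5: C=40
  J3: C=59
  J1: C=82
Sum = 208, n = 5
Mean flow = 208/5
= 41.60


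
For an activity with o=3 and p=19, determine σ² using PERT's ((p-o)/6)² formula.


σ² = ((p - o) / 6)² = (p - o)² / 36
= (19 - 3)² / 36
= 16² / 36
= 256 / 36
= 7.1111


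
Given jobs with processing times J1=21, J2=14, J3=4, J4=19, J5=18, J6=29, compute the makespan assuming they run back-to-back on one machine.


Sequential makespan: sum all processing times
= 21 + 14 + 4 + 19 + 18 + 29
= 105 time units


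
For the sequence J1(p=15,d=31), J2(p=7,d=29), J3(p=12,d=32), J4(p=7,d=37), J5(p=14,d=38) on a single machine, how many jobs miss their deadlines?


Completion vs due date:
  J1: C=15, d=31 → on time
  J2: C=22, d=29 → on time
  J3: C=34, d=32 → TARDY
  J4: C=41, d=37 → TARDY
  J5: C=55, d=38 → TARDY
Tardy jobs: J3, J4, J5
Count = 3


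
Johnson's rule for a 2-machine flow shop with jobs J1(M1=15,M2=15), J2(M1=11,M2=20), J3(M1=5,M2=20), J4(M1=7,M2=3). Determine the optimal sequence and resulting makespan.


Johnson's rule:
Group 1 (M1≤M2, sort by M1): ['J3', 'J2', 'J1']
Group 2 (M1>M2, sort desc M2): ['J4']
Sequence: J3 → J2 → J1 → J4
Makespan calculation:
  J3: M1 done=5, M2 done=25
  J2: M1 done=16, M2 done=45
  J1: M1 done=31, M2 done=60
  J4: M1 done=38, M2 done=63
= Sequence: J3 → J2 → J1 → J4, Makespan: 63


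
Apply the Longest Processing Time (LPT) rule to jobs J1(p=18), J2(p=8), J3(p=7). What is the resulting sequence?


LPT: sort by longest processing time first
  J1: p=18
  J2: p=8
  J3: p=7
Order: J1 → J2 → J3


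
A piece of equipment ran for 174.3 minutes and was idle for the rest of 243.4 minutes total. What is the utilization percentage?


Utilization = busy / total × 100
= 174.3 / 243.4 × 100
= 71.6%


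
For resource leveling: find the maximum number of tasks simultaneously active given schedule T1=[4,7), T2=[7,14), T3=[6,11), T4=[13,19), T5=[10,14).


Check each time point for overlaps:
  t=10: 3 tasks active (T2, T3, T5)
Max concurrent = 3


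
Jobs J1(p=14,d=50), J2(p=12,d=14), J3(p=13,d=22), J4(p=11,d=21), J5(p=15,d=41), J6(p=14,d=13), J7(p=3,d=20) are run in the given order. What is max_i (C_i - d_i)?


Lateness per job (L = C - d):
  J1: C=14, d=50, L=-36
  J2: C=26, d=14, L=12
  J3: C=39, d=22, L=17
  J4: C=50, d=21, L=29
  J5: C=65, d=41, L=24
  J6: C=79, d=13, L=66
  J7: C=82, d=20, L=62
Lmax = max(-36, 12, 17, 29, 24, 66, 62)
= 66


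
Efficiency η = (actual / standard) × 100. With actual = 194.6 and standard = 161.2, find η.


Efficiency = (actual / standard) × 100
= (194.6 / 161.2) × 100
= 120.7%


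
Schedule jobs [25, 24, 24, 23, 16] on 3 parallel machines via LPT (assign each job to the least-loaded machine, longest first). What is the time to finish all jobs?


Jobs (LPT sorted): [25, 24, 24, 23, 16]
Machines: 3
  J=25 → Machine 1 (load: 0+25=25)
  J=24 → Machine 2 (load: 0+24=24)
  J=24 → Machine 3 (load: 0+24=24)
  J=23 → Machine 2 (load: 24+23=47)
  J=16 → Machine 3 (load: 24+16=40)
Machine loads: [25, 47, 40]
Makespan = max = 47 time units


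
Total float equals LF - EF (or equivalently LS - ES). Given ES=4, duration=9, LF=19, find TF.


EF = ES + duration = 4 + 9 = 13
LS = LF - duration = 19 - 9 = 10
Total Float = LF - EF = 19 - 13
(or LS - ES = 10 - 4)
= 6


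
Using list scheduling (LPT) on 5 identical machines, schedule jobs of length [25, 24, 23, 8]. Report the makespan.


Jobs (LPT sorted): [25, 24, 23, 8]
Machines: 5
  J=25 → Machine 1 (load: 0+25=25)
  J=24 → Machine 2 (load: 0+24=24)
  J=23 → Machine 3 (load: 0+23=23)
  J=8 → Machine 4 (load: 0+8=8)
Machine loads: [25, 24, 23, 8, 0]
Makespan = max = 25 time units


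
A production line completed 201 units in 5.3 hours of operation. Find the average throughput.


Throughput = units / time
= 201 / 5.3
= 37.9 units/hour


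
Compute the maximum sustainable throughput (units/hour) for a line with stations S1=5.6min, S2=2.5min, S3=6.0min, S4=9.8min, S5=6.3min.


Bottleneck = longest station time
Station times: [5.6, 2.5, 6.0, 9.8, 6.3]
Max = 9.8 min
Rate = 60 / 9.8
= 6.12 units/hour (bottleneck: 9.8min)


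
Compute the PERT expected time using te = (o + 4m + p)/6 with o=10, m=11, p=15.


te = (o + 4m + p) / 6
= (10 + 4×11 + 15) / 6
= (10 + 44 + 15) / 6
= 69 / 6
= 11.50


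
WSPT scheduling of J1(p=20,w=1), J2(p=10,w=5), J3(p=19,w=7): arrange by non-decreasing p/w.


WSPT (Smith's rule): sort by p/w ascending
  J2: p/w = 10/5 = 2.000
  J3: p/w = 19/7 = 2.714
  J1: p/w = 20/1 = 20.000
Order: J2 → J3 → J1


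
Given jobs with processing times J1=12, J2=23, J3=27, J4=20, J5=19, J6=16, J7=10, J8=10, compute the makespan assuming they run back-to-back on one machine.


Sequential makespan: sum all processing times
= 12 + 23 + 27 + 20 + 19 + 16 + 10 + 10
= 137 time units


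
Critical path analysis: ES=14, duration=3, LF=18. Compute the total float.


EF = ES + duration = 14 + 3 = 17
LS = LF - duration = 18 - 3 = 15
Total Float = LF - EF = 18 - 17
(or LS - ES = 15 - 14)
= 1


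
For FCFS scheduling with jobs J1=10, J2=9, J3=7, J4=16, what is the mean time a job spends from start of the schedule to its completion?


Completion times:
  J1: completes at 10
  J2: completes at 19
  J3: completes at 26
  J4: completes at 42
Sum = 97
Average = 97/4
= 24.25


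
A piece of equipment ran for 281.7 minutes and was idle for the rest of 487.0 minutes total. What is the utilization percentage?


Utilization = busy / total × 100
= 281.7 / 487.0 × 100
= 57.8%


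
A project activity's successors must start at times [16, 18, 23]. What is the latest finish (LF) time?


LF = min of all successor start times
Successors start at: [16, 18, 23]
LF = min(16, 18, 23)
= 16


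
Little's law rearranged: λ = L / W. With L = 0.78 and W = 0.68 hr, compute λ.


Little's law: L = λW → λ = L / W
= 0.78 / 0.68
= 1.15 per hour


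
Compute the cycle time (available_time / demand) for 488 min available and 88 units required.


Cycle time = available time / demand
= 488 / 88
= 5.55 min/unit


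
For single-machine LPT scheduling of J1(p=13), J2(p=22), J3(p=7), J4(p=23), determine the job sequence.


LPT: sort by longest processing time first
  J4: p=23
  J2: p=22
  J1: p=13
  J3: p=7
Order: J4 → J2 → J1 → J3


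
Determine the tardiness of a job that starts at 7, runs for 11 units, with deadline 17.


Completion = start + processing = 7 + 11 = 18
Tardiness = max(0, C - d) = max(0, 18 - 17)
= max(0, 1)
= 1


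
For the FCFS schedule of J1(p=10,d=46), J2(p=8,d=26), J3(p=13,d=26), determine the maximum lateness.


Lateness per job (L = C - d):
  J1: C=10, d=46, L=-36
  J2: C=18, d=26, L=-8
  J3: C=31, d=26, L=5
Lmax = max(-36, -8, 5)
= 5


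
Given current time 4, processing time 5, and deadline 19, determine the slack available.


Slack = due - current_time - processing
= 19 - 4 - 5
= 10


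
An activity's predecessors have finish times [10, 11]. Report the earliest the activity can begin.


ES = max of all predecessor completion times
Predecessors: [10, 11]
ES = max(10, 11)
= 11


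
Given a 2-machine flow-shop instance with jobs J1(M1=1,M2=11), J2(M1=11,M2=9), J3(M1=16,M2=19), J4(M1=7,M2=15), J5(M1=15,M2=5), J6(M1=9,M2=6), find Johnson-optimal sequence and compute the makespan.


Johnson's rule:
Group 1 (M1≤M2, sort by M1): ['J1', 'J4', 'J3']
Group 2 (M1>M2, sort desc M2): ['J2', 'J6', 'J5']
Sequence: J1 → J4 → J3 → J2 → J6 → J5
Makespan calculation:
  J1: M1 done=1, M2 done=12
  J4: M1 done=8, M2 done=27
  J3: M1 done=24, M2 done=46
  J2: M1 done=35, M2 done=55
  J6: M1 done=44, M2 done=61
  J5: M1 done=59, M2 done=66
= Sequence: J1 → J4 → J3 → J2 → J6 → J5, Makespan: 66


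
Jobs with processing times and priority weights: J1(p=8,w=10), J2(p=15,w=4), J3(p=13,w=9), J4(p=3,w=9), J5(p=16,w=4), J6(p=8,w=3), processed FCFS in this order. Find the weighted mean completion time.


Completion times:
  J1: C=8, w×C=10×8=80
  J2: C=23, w×C=4×23=92
  J3: C=36, w×C=9×36=324
  J4: C=39, w×C=9×39=351
  J5: C=55, w×C=4×55=220
  J6: C=63, w×C=3×63=189
Sum w×C = 1256
Sum w = 39
Weighted avg = 1256/39
= 32.21


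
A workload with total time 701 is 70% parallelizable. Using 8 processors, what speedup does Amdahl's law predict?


Amdahl's law: T_p = T × ((1-p) + p/N)
= 701 × ((1-0.7) + 0.7/8)
= 701 × (0.30 + 0.0875)
= 701 × 0.3875
= 271.64
Speedup = 701/271.64
= 2.58×


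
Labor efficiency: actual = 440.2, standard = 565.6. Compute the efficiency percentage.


Efficiency = (actual / standard) × 100
= (440.2 / 565.6) × 100
= 77.8%


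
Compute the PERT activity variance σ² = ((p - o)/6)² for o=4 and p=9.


σ² = ((p - o) / 6)² = (p - o)² / 36
= (9 - 4)² / 36
= 5² / 36
= 25 / 36
= 0.6944


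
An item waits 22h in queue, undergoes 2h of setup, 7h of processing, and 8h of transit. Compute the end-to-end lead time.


Lead time = queue + setup + processing + transit
= 22 + 2 + 7 + 8
= 39 hours


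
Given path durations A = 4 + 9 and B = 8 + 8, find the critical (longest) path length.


Path A: 4 + 9 = 13
Path B: 8 + 8 = 16
Critical path = longest = max(13, 16)
= 16 (Path B)


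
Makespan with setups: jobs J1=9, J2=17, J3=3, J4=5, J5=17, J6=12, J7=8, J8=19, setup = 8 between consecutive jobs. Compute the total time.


Makespan = Σ processing + (n-1) × setup
= (9 + 17 + 3 + 5 + 17 + 12 + 8 + 19) + (8-1)×8
= 90 + 56
= 146 time units


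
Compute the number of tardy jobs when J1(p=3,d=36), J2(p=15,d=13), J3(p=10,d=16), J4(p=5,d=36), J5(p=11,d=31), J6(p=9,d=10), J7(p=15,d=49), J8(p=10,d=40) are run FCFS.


Completion vs due date:
  J1: C=3, d=36 → on time
  J2: C=18, d=13 → TARDY
  J3: C=28, d=16 → TARDY
  J4: C=33, d=36 → on time
  J5: C=44, d=31 → TARDY
  J6: C=53, d=10 → TARDY
  J7: C=68, d=49 → TARDY
  J8: C=78, d=40 → TARDY
Tardy jobs: J2, J3, J5, J6, J7, J8
Count = 6


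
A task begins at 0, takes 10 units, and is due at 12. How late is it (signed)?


Completion = 0 + 10 = 10
Lateness = C - d = 10 - 12
= -2


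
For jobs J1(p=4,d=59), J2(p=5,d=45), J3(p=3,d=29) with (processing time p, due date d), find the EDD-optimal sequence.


EDD: sort by earliest due date
  J3: d=29, p=3
  J2: d=45, p=5
  J1: d=59, p=4
Order: J3 → J2 → J1


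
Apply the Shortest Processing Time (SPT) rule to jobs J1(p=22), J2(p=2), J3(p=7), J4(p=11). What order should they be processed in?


SPT: sort by shortest processing time
  J2: p=2
  J3: p=7
  J4: p=11
  J1: p=22
Order: J2 → J3 → J4 → J1


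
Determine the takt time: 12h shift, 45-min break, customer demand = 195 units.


Available = 12×60 - 45 = 675 min
Takt time = 675 / 195
= 3.46 min/unit


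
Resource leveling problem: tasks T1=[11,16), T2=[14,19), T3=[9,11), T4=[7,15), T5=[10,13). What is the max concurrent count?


Check each time point for overlaps:
  t=10: 3 tasks active (T3, T4, T5)
Max concurrent = 3


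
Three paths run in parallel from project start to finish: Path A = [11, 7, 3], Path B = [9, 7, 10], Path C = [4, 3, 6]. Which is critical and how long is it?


Path A: 11 + 7 + 3 = 21
Path B: 9 + 7 + 10 = 26
Path C: 4 + 3 + 6 = 13
Critical path = longest = max(21, 26, 13)
= 26 (Path B)


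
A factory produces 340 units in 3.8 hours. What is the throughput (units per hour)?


Throughput = units / time
= 340 / 3.8
= 89.5 units/hour


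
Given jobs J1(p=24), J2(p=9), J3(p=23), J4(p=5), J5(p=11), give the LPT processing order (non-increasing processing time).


LPT: sort by longest processing time first
  J1: p=24
  J3: p=23
  J5: p=11
  J2: p=9
  J4: p=5
Order: J1 → J3 → J5 → J2 → J4


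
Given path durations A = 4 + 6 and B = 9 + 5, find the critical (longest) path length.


Path A: 4 + 6 = 10
Path B: 9 + 5 = 14
Critical path = longest = max(10, 14)
= 14 (Path B)


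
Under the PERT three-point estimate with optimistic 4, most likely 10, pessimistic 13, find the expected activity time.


te = (o + 4m + p) / 6
= (4 + 4×10 + 13) / 6
= (4 + 40 + 13) / 6
= 57 / 6
= 9.50


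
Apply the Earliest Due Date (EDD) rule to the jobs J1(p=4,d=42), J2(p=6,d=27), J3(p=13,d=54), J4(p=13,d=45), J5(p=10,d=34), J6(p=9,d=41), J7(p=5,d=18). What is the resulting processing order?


EDD: sort by earliest due date
  J7: d=18, p=5
  J2: d=27, p=6
  J5: d=34, p=10
  J6: d=41, p=9
  J1: d=42, p=4
  J4: d=45, p=13
  J3: d=54, p=13
Order: J7 → J2 → J5 → J6 → J1 → J4 → J3


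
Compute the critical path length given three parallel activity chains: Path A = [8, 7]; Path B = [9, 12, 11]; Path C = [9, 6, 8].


Path A: 8 + 7 = 15
Path B: 9 + 12 + 11 = 32
Path C: 9 + 6 + 8 = 23
Critical path = longest = max(15, 32, 23)
= 32 (Path B)


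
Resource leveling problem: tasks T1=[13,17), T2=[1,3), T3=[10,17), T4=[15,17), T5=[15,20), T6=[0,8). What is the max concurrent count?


Check each time point for overlaps:
  t=15: 4 tasks active (T1, T3, T4, T5)
Max concurrent = 4


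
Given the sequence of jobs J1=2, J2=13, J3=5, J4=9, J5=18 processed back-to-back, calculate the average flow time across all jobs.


Completion times:
  J1: completes at 2
  J2: completes at 15
  J3: completes at 20
  J4: completes at 29
  J5: completes at 47
Sum = 113
Average = 113/5
= 22.60


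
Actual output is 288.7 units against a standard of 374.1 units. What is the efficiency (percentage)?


Efficiency = (actual / standard) × 100
= (288.7 / 374.1) × 100
= 77.2%


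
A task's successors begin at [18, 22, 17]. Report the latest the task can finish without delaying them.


LF = min of all successor start times
Successors start at: [18, 22, 17]
LF = min(18, 22, 17)
= 17


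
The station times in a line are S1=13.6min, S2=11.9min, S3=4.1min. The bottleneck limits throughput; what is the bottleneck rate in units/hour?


Bottleneck = longest station time
Station times: [13.6, 11.9, 4.1]
Max = 13.6 min
Rate = 60 / 13.6
= 4.41 units/hour (bottleneck: 13.6min)


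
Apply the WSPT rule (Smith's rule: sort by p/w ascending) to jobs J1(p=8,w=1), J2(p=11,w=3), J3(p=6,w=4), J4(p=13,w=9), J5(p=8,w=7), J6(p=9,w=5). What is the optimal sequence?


WSPT (Smith's rule): sort by p/w ascending
  J5: p/w = 8/7 = 1.143
  J4: p/w = 13/9 = 1.444
  J3: p/w = 6/4 = 1.500
  J6: p/w = 9/5 = 1.800
  J2: p/w = 11/3 = 3.667
  J1: p/w = 8/1 = 8.000
Order: J5 → J4 → J3 → J6 → J2 → J1


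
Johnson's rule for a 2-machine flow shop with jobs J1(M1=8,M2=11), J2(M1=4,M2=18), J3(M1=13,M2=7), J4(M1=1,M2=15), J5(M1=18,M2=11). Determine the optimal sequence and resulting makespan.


Johnson's rule:
Group 1 (M1≤M2, sort by M1): ['J4', 'J2', 'J1']
Group 2 (M1>M2, sort desc M2): ['J5', 'J3']
Sequence: J4 → J2 → J1 → J5 → J3
Makespan calculation:
  J4: M1 done=1, M2 done=16
  J2: M1 done=5, M2 done=34
  J1: M1 done=13, M2 done=45
  J5: M1 done=31, M2 done=56
  J3: M1 done=44, M2 done=63
= Sequence: J4 → J2 → J1 → J5 → J3, Makespan: 63


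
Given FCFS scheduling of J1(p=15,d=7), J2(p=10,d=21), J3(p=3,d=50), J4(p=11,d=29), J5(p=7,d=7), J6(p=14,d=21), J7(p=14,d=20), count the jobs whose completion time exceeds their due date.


Completion vs due date:
  J1: C=15, d=7 → TARDY
  J2: C=25, d=21 → TARDY
  J3: C=28, d=50 → on time
  J4: C=39, d=29 → TARDY
  J5: C=46, d=7 → TARDY
  J6: C=60, d=21 → TARDY
  J7: C=74, d=20 → TARDY
Tardy jobs: J1, J2, J4, J5, J6, J7
Count = 6


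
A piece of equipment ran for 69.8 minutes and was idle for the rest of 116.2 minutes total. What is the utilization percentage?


Utilization = busy / total × 100
= 69.8 / 116.2 × 100
= 60.1%


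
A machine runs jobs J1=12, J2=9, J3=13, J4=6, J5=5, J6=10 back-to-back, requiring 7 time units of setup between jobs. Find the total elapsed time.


Makespan = Σ processing + (n-1) × setup
= (12 + 9 + 13 + 6 + 5 + 10) + (6-1)×7
= 55 + 35
= 90 time units


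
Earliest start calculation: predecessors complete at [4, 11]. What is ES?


ES = max of all predecessor completion times
Predecessors: [4, 11]
ES = max(4, 11)
= 11


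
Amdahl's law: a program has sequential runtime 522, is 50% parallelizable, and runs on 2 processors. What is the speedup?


Amdahl's law: T_p = T × ((1-p) + p/N)
= 522 × ((1-0.5) + 0.5/2)
= 522 × (0.50 + 0.2500)
= 522 × 0.7500
= 391.50
Speedup = 522/391.50
= 1.33×


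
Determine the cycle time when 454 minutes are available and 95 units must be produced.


Cycle time = available time / demand
= 454 / 95
= 4.78 min/unit


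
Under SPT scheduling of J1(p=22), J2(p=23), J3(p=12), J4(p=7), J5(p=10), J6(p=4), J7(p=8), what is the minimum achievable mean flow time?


SPT order: J6 → J4 → J7 → J5 → J3 → J1 → J2
Completion times:
  J6: C=4
  J4: C=11
  J7: C=19
  J5: C=29
  J3: C=41
  J1: C=63
  J2: C=86
Sum = 253, n = 7
Mean flow = 253/7
= 36.14


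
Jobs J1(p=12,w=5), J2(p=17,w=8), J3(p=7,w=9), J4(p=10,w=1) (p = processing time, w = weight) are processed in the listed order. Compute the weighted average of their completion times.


Completion times:
  J1: C=12, w×C=5×12=60
  J2: C=29, w×C=8×29=232
  J3: C=36, w×C=9×36=324
  J4: C=46, w×C=1×46=46
Sum w×C = 662
Sum w = 23
Weighted avg = 662/23
= 28.78


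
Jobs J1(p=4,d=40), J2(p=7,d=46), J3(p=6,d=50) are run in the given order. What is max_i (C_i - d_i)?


Lateness per job (L = C - d):
  J1: C=4, d=40, L=-36
  J2: C=11, d=46, L=-35
  J3: C=17, d=50, L=-33
Lmax = max(-36, -35, -33)
= -33


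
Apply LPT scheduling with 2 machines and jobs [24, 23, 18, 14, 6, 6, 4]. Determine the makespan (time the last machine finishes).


Jobs (LPT sorted): [24, 23, 18, 14, 6, 6, 4]
Machines: 2
  J=24 → Machine 1 (load: 0+24=24)
  J=23 → Machine 2 (load: 0+23=23)
  J=18 → Machine 2 (load: 23+18=41)
  J=14 → Machine 1 (load: 24+14=38)
  J=6 → Machine 1 (load: 38+6=44)
  J=6 → Machine 2 (load: 41+6=47)
  J=4 → Machine 1 (load: 44+4=48)
Machine loads: [48, 47]
Makespan = max = 48 time units


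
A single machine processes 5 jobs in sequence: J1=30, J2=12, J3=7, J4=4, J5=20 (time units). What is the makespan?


Sequential makespan: sum all processing times
= 30 + 12 + 7 + 4 + 20
= 73 time units


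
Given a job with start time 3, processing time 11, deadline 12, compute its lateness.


Completion = 3 + 11 = 14
Lateness = C - d = 14 - 12
= 2


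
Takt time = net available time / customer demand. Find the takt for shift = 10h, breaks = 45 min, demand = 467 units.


Available = 10×60 - 45 = 555 min
Takt time = 555 / 467
= 1.19 min/unit


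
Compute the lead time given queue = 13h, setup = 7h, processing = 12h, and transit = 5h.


Lead time = queue + setup + processing + transit
= 13 + 7 + 12 + 5
= 37 hours


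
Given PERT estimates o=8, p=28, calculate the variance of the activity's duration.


σ² = ((p - o) / 6)² = (p - o)² / 36
= (28 - 8)² / 36
= 20² / 36
= 400 / 36
= 11.1111


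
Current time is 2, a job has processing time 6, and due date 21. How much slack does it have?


Slack = due - current_time - processing
= 21 - 2 - 6
= 13


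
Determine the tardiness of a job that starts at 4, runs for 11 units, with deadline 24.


Completion = start + processing = 4 + 11 = 15
Tardiness = max(0, C - d) = max(0, 15 - 24)
= max(0, -9)
= 0


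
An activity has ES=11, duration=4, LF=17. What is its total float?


EF = ES + duration = 11 + 4 = 15
LS = LF - duration = 17 - 4 = 13
Total Float = LF - EF = 17 - 15
(or LS - ES = 13 - 11)
= 2


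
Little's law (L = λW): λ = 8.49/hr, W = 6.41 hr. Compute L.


Little's law: L = λ × W
= 8.49 × 6.41
= 54.42


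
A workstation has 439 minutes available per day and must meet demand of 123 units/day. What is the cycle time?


Cycle time = available time / demand
= 439 / 123
= 3.57 min/unit


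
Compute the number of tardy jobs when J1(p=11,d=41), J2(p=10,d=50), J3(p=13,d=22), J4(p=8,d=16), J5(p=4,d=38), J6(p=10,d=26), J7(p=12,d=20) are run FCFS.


Completion vs due date:
  J1: C=11, d=41 → on time
  J2: C=21, d=50 → on time
  J3: C=34, d=22 → TARDY
  J4: C=42, d=16 → TARDY
  J5: C=46, d=38 → TARDY
  J6: C=56, d=26 → TARDY
  J7: C=68, d=20 → TARDY
Tardy jobs: J3, J4, J5, J6, J7
Count = 5


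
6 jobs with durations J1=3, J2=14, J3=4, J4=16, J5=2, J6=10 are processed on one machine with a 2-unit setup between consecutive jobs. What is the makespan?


Makespan = Σ processing + (n-1) × setup
= (3 + 14 + 4 + 16 + 2 + 10) + (6-1)×2
= 49 + 10
= 59 time units


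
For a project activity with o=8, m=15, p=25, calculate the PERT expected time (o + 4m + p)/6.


te = (o + 4m + p) / 6
= (8 + 4×15 + 25) / 6
= (8 + 60 + 25) / 6
= 93 / 6
= 15.50


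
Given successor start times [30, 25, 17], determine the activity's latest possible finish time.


LF = min of all successor start times
Successors start at: [30, 25, 17]
LF = min(30, 25, 17)
= 17


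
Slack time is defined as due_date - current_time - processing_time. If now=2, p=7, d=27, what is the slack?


Slack = due - current_time - processing
= 27 - 2 - 7
= 18


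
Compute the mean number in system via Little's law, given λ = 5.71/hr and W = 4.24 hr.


Little's law: L = λ × W
= 5.71 × 4.24
= 24.21


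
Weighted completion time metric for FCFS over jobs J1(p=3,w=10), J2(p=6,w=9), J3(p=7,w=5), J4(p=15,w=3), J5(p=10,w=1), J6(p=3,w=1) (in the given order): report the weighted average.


Completion times:
  J1: C=3, w×C=10×3=30
  J2: C=9, w×C=9×9=81
  J3: C=16, w×C=5×16=80
  J4: C=31, w×C=3×31=93
  J5: C=41, w×C=1×41=41
  J6: C=44, w×C=1×44=44
Sum w×C = 369
Sum w = 29
Weighted avg = 369/29
= 12.72


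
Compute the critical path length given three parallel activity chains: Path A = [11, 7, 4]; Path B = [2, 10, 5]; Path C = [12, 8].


Path A: 11 + 7 + 4 = 22
Path B: 2 + 10 + 5 = 17
Path C: 12 + 8 = 20
Critical path = longest = max(22, 17, 20)
= 22 (Path A)


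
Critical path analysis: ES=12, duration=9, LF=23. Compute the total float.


EF = ES + duration = 12 + 9 = 21
LS = LF - duration = 23 - 9 = 14
Total Float = LF - EF = 23 - 21
(or LS - ES = 14 - 12)
= 2


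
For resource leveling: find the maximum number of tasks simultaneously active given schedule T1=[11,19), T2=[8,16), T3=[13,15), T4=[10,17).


Check each time point for overlaps:
  t=13: 4 tasks active (T1, T2, T3, T4)
Max concurrent = 4


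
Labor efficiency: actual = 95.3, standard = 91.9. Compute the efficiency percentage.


Efficiency = (actual / standard) × 100
= (95.3 / 91.9) × 100
= 103.7%


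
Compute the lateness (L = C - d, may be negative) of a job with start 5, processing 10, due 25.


Completion = 5 + 10 = 15
Lateness = C - d = 15 - 25
= -10


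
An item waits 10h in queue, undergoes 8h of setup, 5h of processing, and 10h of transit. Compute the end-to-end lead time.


Lead time = queue + setup + processing + transit
= 10 + 8 + 5 + 10
= 33 hours


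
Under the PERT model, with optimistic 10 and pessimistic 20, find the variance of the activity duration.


σ² = ((p - o) / 6)² = (p - o)² / 36
= (20 - 10)² / 36
= 10² / 36
= 100 / 36
= 2.7778


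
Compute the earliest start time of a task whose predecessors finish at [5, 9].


ES = max of all predecessor completion times
Predecessors: [5, 9]
ES = max(5, 9)
= 9


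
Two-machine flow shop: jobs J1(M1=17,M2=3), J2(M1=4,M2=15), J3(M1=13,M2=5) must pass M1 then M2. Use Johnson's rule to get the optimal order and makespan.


Johnson's rule:
Group 1 (M1≤M2, sort by M1): ['J2']
Group 2 (M1>M2, sort desc M2): ['J3', 'J1']
Sequence: J2 → J3 → J1
Makespan calculation:
  J2: M1 done=4, M2 done=19
  J3: M1 done=17, M2 done=24
  J1: M1 done=34, M2 done=37
= Sequence: J2 → J3 → J1, Makespan: 37


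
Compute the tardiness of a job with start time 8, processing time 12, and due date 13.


Completion = start + processing = 8 + 12 = 20
Tardiness = max(0, C - d) = max(0, 20 - 13)
= max(0, 7)
= 7


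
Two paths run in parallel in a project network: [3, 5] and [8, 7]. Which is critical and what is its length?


Path A: 3 + 5 = 8
Path B: 8 + 7 = 15
Critical path = longest = max(8, 15)
= 15 (Path B)


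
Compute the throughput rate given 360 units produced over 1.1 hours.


Throughput = units / time
= 360 / 1.1
= 327.3 units/hour


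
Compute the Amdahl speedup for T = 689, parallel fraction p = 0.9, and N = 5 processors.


Amdahl's law: T_p = T × ((1-p) + p/N)
= 689 × ((1-0.9) + 0.9/5)
= 689 × (0.10 + 0.1800)
= 689 × 0.2800
= 192.92
Speedup = 689/192.92
= 3.57×


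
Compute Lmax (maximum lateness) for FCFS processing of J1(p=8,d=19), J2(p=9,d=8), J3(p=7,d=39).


Lateness per job (L = C - d):
  J1: C=8, d=19, L=-11
  J2: C=17, d=8, L=9
  J3: C=24, d=39, L=-15
Lmax = max(-11, 9, -15)
= 9


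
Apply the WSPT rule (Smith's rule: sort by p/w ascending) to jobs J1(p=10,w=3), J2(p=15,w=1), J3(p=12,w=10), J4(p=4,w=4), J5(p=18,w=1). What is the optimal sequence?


WSPT (Smith's rule): sort by p/w ascending
  J4: p/w = 4/4 = 1.000
  J3: p/w = 12/10 = 1.200
  J1: p/w = 10/3 = 3.333
  J2: p/w = 15/1 = 15.000
  J5: p/w = 18/1 = 18.000
Order: J4 → J3 → J1 → J2 → J5


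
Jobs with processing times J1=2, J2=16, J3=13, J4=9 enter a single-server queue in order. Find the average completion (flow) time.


Completion times:
  J1: completes at 2
  J2: completes at 18
  J3: completes at 31
  J4: completes at 40
Sum = 91
Average = 91/4
= 22.75


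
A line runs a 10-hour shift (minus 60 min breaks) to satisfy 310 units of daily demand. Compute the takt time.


Available = 10×60 - 60 = 540 min
Takt time = 540 / 310
= 1.74 min/unit


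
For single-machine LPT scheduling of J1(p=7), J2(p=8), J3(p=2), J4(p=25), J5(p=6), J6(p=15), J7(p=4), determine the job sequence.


LPT: sort by longest processing time first
  J4: p=25
  J6: p=15
  J2: p=8
  J1: p=7
  J5: p=6
  J7: p=4
  J3: p=2
Order: J4 → J6 → J2 → J1 → J5 → J7 → J3


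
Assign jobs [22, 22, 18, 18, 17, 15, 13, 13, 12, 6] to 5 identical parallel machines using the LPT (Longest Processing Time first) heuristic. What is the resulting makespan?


Jobs (LPT sorted): [22, 22, 18, 18, 17, 15, 13, 13, 12, 6]
Machines: 5
  J=22 → Machine 1 (load: 0+22=22)
  J=22 → Machine 2 (load: 0+22=22)
  J=18 → Machine 3 (load: 0+18=18)
  J=18 → Machine 4 (load: 0+18=18)
  J=17 → Machine 5 (load: 0+17=17)
  J=15 → Machine 5 (load: 17+15=32)
  J=13 → Machine 3 (load: 18+13=31)
  J=13 → Machine 4 (load: 18+13=31)
  J=12 → Machine 1 (load: 22+12=34)
  J=6 → Machine 2 (load: 22+6=28)
Machine loads: [34, 28, 31, 31, 32]
Makespan = max = 34 time units
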